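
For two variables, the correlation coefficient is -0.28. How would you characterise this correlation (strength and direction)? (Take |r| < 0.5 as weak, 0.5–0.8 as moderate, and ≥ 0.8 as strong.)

r = -0.28 < 0 so the relationship is negative.
|r| = 0.28, which falls in the weak range.

weak negative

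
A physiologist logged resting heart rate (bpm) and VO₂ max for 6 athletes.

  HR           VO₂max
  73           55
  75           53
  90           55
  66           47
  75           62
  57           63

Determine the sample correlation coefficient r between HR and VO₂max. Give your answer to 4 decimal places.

-0.1850

n = 6, Σx = 436, Σy = 335, Σx² = 32284, Σy² = 18881, Σxy = 24283
nΣxy − ΣxΣy = 145698 − 146060 = -362
nΣx² − (Σx)² = 193704 − 190096 = 3608; nΣy² − (Σy)² = 113286 − 112225 = 1061
r = -362 / √(3608 × 1061) = -362 / 1956.5500 ≈ -0.1850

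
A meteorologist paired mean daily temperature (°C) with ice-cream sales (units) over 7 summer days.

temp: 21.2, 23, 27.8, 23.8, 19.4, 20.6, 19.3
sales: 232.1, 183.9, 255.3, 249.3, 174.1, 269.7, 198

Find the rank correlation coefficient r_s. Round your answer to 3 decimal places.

0.429

Rank temp: 4, 5, 7, 6, 2, 3, 1
Rank sales: 4, 2, 6, 5, 1, 7, 3
d = rank(temp) − rank(sales): 0, 3, 1, 1, 1, -4, -2; Σd² = 32
ρ = 1 − 6Σd² / [n(n²−1)] = 1 − 6×32 / (7×48) = 1 − 192/336 ≈ 0.429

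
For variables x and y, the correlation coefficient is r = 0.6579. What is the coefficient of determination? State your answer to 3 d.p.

0.433

r² = (0.6579)² = 0.433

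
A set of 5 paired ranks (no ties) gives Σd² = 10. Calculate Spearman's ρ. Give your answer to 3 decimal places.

ρ = 1 − 6Σd² / [n(n²−1)] = 1 − 6×10 / (5×24)
  = 1 − 60/120 = 1 − 0.5000 ≈ 0.500

0.500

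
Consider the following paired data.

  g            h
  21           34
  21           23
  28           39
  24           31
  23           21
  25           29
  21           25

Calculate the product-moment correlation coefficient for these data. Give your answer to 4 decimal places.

n = 7, Σg = 163, Σh = 202, Σg² = 3837, Σh² = 6074, Σgh = 4766
nΣgh − ΣgΣh = 33362 − 32926 = 436
nΣg² − (Σg)² = 26859 − 26569 = 290; nΣh² − (Σh)² = 42518 − 40804 = 1714
r = 436 / √(290 × 1714) = 436 / 705.0248 ≈ 0.6184

0.6184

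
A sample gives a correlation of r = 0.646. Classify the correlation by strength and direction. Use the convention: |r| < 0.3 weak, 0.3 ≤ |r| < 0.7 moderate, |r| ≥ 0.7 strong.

r = 0.646 > 0 so the relationship is positive.
|r| = 0.646, which falls in the moderate range.

moderate positive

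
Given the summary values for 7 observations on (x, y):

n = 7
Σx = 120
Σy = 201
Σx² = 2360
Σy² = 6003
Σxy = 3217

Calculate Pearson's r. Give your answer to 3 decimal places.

r = (nΣxy − ΣxΣy) / √[(nΣx² − (Σx)²)(nΣy² − (Σy)²)]
Numerator: 7×3217 − 120×201 = -1601
Denominator: √[(16520 − 14400)(42021 − 40401)] = √[2120 × 1620] = 1853.2134
r = -1601 / 1853.2134 ≈ -0.864

-0.864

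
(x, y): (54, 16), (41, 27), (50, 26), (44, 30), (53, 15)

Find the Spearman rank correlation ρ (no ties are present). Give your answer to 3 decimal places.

Rank x: 5, 1, 3, 2, 4
Rank y: 2, 4, 3, 5, 1
d = rank(x) − rank(y): 3, -3, 0, -3, 3; Σd² = 36
ρ = 1 − 6Σd² / [n(n²−1)] = 1 − 6×36 / (5×24) = 1 − 216/120 ≈ -0.800

-0.800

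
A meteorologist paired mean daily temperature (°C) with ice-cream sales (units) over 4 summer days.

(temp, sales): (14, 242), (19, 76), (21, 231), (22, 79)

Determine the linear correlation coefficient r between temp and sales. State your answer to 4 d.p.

-0.5207

n = 4, Σx = 76, Σy = 628, Σx² = 1482, Σy² = 123942, Σxy = 11421
nΣxy − ΣxΣy = 45684 − 47728 = -2044
nΣx² − (Σx)² = 5928 − 5776 = 152; nΣy² − (Σy)² = 495768 − 394384 = 101384
r = -2044 / √(152 × 101384) = -2044 / 3925.6042 ≈ -0.5207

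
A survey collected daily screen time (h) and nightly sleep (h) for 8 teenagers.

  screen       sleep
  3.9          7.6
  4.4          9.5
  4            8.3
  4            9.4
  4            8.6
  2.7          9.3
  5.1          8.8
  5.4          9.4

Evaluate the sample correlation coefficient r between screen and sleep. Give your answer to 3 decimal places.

0.128

n = 8, Σx = 33.5, Σy = 70.9, Σx² = 145.03, Σy² = 631.51, Σxy = 297.39
nΣxy − ΣxΣy = 2379.12 − 2375.15 = 3.97
nΣx² − (Σx)² = 1160.24 − 1122.25 = 37.99; nΣy² − (Σy)² = 5052.08 − 5026.81 = 25.27
r = 3.97 / √(37.99 × 25.27) = 3.97 / 30.9840 ≈ 0.128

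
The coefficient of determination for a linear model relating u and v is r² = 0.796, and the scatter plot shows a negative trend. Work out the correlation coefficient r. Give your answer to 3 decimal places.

-0.892

|r| = √0.796 = 0.892
The association is negative, so r = −0.892.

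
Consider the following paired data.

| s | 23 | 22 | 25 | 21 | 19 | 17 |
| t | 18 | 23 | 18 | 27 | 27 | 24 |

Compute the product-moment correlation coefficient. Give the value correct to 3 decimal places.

n = 6, Σs = 127, Σt = 137, Σs² = 2729, Σt² = 3211, Σst = 2858
nΣst − ΣsΣt = 17148 − 17399 = -251
nΣs² − (Σs)² = 16374 − 16129 = 245; nΣt² − (Σt)² = 19266 − 18769 = 497
r = -251 / √(245 × 497) = -251 / 348.9484 ≈ -0.719

-0.719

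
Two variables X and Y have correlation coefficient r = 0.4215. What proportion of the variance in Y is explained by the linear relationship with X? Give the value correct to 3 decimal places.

r² = (0.4215)² = 0.178

0.178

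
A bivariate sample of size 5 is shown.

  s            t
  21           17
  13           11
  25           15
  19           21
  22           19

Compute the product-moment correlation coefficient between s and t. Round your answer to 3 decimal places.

n = 5, Σs = 100, Σt = 83, Σs² = 2080, Σt² = 1437, Σst = 1692
nΣst − ΣsΣt = 8460 − 8300 = 160
nΣs² − (Σs)² = 10400 − 10000 = 400; nΣt² − (Σt)² = 7185 − 6889 = 296
r = 160 / √(400 × 296) = 160 / 344.0930 ≈ 0.465

0.465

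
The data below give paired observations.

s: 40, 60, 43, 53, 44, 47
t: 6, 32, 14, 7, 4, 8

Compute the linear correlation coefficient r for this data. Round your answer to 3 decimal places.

0.746

n = 6, Σs = 287, Σt = 71, Σs² = 14003, Σt² = 1385, Σst = 3685
nΣst − ΣsΣt = 22110 − 20377 = 1733
nΣs² − (Σs)² = 84018 − 82369 = 1649; nΣt² − (Σt)² = 8310 − 5041 = 3269
r = 1733 / √(1649 × 3269) = 1733 / 2321.7625 ≈ 0.746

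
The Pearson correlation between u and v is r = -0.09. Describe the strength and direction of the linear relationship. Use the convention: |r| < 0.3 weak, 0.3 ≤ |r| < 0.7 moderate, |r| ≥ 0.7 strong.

weak negative

r = -0.09 < 0 so the relationship is negative.
|r| = 0.09, which falls in the weak range.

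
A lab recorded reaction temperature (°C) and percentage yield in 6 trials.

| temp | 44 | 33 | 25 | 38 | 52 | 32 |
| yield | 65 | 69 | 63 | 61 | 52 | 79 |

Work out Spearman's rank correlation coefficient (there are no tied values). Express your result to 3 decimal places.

Rank temp: 5, 3, 1, 4, 6, 2
Rank yield: 4, 5, 3, 2, 1, 6
d = rank(temp) − rank(yield): 1, -2, -2, 2, 5, -4; Σd² = 54
ρ = 1 − 6Σd² / [n(n²−1)] = 1 − 6×54 / (6×35) = 1 − 324/210 ≈ -0.543

-0.543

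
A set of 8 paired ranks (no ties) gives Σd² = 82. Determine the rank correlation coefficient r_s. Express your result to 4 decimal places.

0.0238

ρ = 1 − 6Σd² / [n(n²−1)] = 1 − 6×82 / (8×63)
  = 1 − 492/504 = 1 − 0.97619 ≈ 0.0238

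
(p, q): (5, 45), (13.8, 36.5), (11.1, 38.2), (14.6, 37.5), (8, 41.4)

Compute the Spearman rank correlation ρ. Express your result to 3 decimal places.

Rank p: 1, 4, 3, 5, 2
Rank q: 5, 1, 3, 2, 4
d = rank(p) − rank(q): -4, 3, 0, 3, -2; Σd² = 38
ρ = 1 − 6Σd² / [n(n²−1)] = 1 − 6×38 / (5×24) = 1 − 228/120 ≈ -0.900

-0.900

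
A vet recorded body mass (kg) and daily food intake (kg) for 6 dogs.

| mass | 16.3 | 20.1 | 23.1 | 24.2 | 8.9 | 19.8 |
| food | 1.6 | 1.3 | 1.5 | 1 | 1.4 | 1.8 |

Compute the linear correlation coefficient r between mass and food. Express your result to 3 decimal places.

n = 6, Σx = 112.4, Σy = 8.6, Σx² = 2260.2, Σy² = 12.7, Σxy = 159.16
nΣxy − ΣxΣy = 954.96 − 966.64 = -11.68
nΣx² − (Σx)² = 13561.2 − 12633.76 = 927.44; nΣy² − (Σy)² = 76.2 − 73.96 = 2.24
r = -11.68 / √(927.44 × 2.24) = -11.68 / 45.5792 ≈ -0.256

-0.256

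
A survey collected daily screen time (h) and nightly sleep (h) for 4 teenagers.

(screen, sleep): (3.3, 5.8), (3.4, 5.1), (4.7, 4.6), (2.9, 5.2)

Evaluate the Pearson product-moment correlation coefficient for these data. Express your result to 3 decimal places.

-0.713

n = 4, Σx = 14.3, Σy = 20.7, Σx² = 52.95, Σy² = 107.85, Σxy = 73.18
nΣxy − ΣxΣy = 292.72 − 296.01 = -3.29
nΣx² − (Σx)² = 211.8 − 204.49 = 7.31; nΣy² − (Σy)² = 431.4 − 428.49 = 2.91
r = -3.29 / √(7.31 × 2.91) = -3.29 / 4.6122 ≈ -0.713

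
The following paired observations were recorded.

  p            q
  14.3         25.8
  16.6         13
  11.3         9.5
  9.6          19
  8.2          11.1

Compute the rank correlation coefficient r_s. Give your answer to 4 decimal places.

0.3000

Rank p: 4, 5, 3, 2, 1
Rank q: 5, 3, 1, 4, 2
d = rank(p) − rank(q): -1, 2, 2, -2, -1; Σd² = 14
ρ = 1 − 6Σd² / [n(n²−1)] = 1 − 6×14 / (5×24) = 1 − 84/120 ≈ 0.3000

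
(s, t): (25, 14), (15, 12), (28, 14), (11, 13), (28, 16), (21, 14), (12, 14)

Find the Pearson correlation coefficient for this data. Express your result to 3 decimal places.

0.653

n = 7, Σs = 140, Σt = 97, Σs² = 3124, Σt² = 1353, Σst = 1975
nΣst − ΣsΣt = 13825 − 13580 = 245
nΣs² − (Σs)² = 21868 − 19600 = 2268; nΣt² − (Σt)² = 9471 − 9409 = 62
r = 245 / √(2268 × 62) = 245 / 374.9880 ≈ 0.653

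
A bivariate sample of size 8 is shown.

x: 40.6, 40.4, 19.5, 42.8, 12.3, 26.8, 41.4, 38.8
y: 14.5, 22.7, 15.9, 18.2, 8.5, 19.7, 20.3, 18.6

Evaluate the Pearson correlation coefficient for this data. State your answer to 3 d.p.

0.687

n = 8, Σx = 262.6, Σy = 138.4, Σx² = 9581.54, Σy² = 2527.98, Σxy = 4789.4
nΣxy − ΣxΣy = 38315.2 − 36343.84 = 1971.36
nΣx² − (Σx)² = 76652.32 − 68958.76 = 7693.56; nΣy² − (Σy)² = 20223.84 − 19154.56 = 1069.28
r = 1971.36 / √(7693.56 × 1069.28) = 1971.36 / 2868.1998 ≈ 0.687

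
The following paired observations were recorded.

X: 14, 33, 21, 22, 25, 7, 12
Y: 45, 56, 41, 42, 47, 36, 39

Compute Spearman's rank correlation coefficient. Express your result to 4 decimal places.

0.8929

Rank X: 3, 7, 4, 5, 6, 1, 2
Rank Y: 5, 7, 3, 4, 6, 1, 2
d = rank(X) − rank(Y): -2, 0, 1, 1, 0, 0, 0; Σd² = 6
ρ = 1 − 6Σd² / [n(n²−1)] = 1 − 6×6 / (7×48) = 1 − 36/336 ≈ 0.8929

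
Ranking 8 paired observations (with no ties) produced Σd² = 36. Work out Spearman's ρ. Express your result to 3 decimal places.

0.571

ρ = 1 − 6Σd² / [n(n²−1)] = 1 − 6×36 / (8×63)
  = 1 − 216/504 = 1 − 0.4286 ≈ 0.571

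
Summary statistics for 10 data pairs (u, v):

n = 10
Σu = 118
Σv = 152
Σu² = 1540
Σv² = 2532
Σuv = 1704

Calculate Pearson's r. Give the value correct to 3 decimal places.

-0.495

r = (nΣuv − ΣuΣv) / √[(nΣu² − (Σu)²)(nΣv² − (Σv)²)]
Numerator: 10×1704 − 118×152 = -896
Denominator: √[(15400 − 13924)(25320 − 23104)] = √[1476 × 2216] = 1808.5397
r = -896 / 1808.5397 ≈ -0.495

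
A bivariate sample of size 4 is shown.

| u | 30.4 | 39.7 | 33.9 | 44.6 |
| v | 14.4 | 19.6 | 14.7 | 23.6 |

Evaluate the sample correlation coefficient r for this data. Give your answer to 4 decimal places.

n = 4, Σu = 148.6, Σv = 72.3, Σu² = 5638.62, Σv² = 1364.57, Σuv = 2766.77
nΣuv − ΣuΣv = 11067.08 − 10743.78 = 323.3
nΣu² − (Σu)² = 22554.48 − 22081.96 = 472.52; nΣv² − (Σv)² = 5458.28 − 5227.29 = 230.99
r = 323.3 / √(472.52 × 230.99) = 323.3 / 330.3746 ≈ 0.9786

0.9786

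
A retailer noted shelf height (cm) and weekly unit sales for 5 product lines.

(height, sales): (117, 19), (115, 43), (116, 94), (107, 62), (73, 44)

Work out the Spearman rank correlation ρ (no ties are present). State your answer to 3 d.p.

Rank height: 5, 3, 4, 2, 1
Rank sales: 1, 2, 5, 4, 3
d = rank(height) − rank(sales): 4, 1, -1, -2, -2; Σd² = 26
ρ = 1 − 6Σd² / [n(n²−1)] = 1 − 6×26 / (5×24) = 1 − 156/120 ≈ -0.300

-0.300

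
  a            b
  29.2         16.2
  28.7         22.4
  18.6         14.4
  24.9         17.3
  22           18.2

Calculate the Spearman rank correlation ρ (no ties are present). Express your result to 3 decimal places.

Rank a: 5, 4, 1, 3, 2
Rank b: 2, 5, 1, 3, 4
d = rank(a) − rank(b): 3, -1, 0, 0, -2; Σd² = 14
ρ = 1 − 6Σd² / [n(n²−1)] = 1 − 6×14 / (5×24) = 1 − 84/120 ≈ 0.300

0.300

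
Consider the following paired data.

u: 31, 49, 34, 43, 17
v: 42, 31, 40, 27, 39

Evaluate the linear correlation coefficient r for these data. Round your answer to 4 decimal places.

-0.7082

n = 5, Σu = 174, Σv = 179, Σu² = 6656, Σv² = 6575, Σuv = 6005
nΣuv − ΣuΣv = 30025 − 31146 = -1121
nΣu² − (Σu)² = 33280 − 30276 = 3004; nΣv² − (Σv)² = 32875 − 32041 = 834
r = -1121 / √(3004 × 834) = -1121 / 1582.8253 ≈ -0.7082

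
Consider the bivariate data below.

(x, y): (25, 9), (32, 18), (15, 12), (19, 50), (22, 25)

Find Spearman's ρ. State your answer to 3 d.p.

Rank x: 4, 5, 1, 2, 3
Rank y: 1, 3, 2, 5, 4
d = rank(x) − rank(y): 3, 2, -1, -3, -1; Σd² = 24
ρ = 1 − 6Σd² / [n(n²−1)] = 1 − 6×24 / (5×24) = 1 − 144/120 ≈ -0.200

-0.200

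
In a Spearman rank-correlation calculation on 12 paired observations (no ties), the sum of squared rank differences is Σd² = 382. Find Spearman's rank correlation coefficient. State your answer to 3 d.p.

ρ = 1 − 6Σd² / [n(n²−1)] = 1 − 6×382 / (12×143)
  = 1 − 2292/1716 = 1 − 1.3357 ≈ -0.336

-0.336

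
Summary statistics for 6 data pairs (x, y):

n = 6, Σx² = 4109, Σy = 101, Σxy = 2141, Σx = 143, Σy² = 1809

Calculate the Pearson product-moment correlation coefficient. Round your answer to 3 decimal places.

r = (nΣxy − ΣxΣy) / √[(nΣx² − (Σx)²)(nΣy² − (Σy)²)]
Numerator: 6×2141 − 143×101 = -1597
Denominator: √[(24654 − 20449)(10854 − 10201)] = √[4205 × 653] = 1657.0652
r = -1597 / 1657.0652 ≈ -0.964

-0.964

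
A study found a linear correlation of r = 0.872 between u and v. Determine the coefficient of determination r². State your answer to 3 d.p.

0.760

r² = (0.872)² = 0.760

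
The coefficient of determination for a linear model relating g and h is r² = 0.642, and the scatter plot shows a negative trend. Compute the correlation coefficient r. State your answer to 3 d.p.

-0.801

|r| = √0.642 = 0.801
The association is negative, so r = −0.801.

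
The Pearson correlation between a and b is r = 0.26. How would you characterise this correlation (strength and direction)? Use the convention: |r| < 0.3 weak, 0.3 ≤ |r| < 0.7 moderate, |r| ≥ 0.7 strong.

r = 0.26 > 0 so the relationship is positive.
|r| = 0.26, which falls in the weak range.

weak positive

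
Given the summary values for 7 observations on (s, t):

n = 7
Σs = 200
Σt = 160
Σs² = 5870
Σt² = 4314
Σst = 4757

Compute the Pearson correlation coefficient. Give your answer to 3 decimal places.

r = (nΣst − ΣsΣt) / √[(nΣs² − (Σs)²)(nΣt² − (Σt)²)]
Numerator: 7×4757 − 200×160 = 1299
Denominator: √[(41090 − 40000)(30198 − 25600)] = √[1090 × 4598] = 2238.7094
r = 1299 / 2238.7094 ≈ 0.580

0.580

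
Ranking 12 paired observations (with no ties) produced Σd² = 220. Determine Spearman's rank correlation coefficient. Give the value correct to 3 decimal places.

0.231

ρ = 1 − 6Σd² / [n(n²−1)] = 1 − 6×220 / (12×143)
  = 1 − 1320/1716 = 1 − 0.7692 ≈ 0.231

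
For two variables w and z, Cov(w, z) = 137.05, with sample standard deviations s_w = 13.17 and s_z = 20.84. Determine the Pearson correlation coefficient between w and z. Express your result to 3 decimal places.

0.499

r = Cov(w,z) / (s_w · s_z) = 137.05 / (13.17 × 20.84)
  = 137.05 / 274.4628 ≈ 0.499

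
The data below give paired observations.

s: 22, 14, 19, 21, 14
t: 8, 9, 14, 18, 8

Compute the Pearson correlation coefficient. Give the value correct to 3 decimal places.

n = 5, Σs = 90, Σt = 57, Σs² = 1678, Σt² = 729, Σst = 1058
nΣst − ΣsΣt = 5290 − 5130 = 160
nΣs² − (Σs)² = 8390 − 8100 = 290; nΣt² − (Σt)² = 3645 − 3249 = 396
r = 160 / √(290 × 396) = 160 / 338.8805 ≈ 0.472

0.472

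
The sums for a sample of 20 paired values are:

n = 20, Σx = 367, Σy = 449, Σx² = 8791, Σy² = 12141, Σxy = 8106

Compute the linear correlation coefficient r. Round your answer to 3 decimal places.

-0.065

r = (nΣxy − ΣxΣy) / √[(nΣx² − (Σx)²)(nΣy² − (Σy)²)]
Numerator: 20×8106 − 367×449 = -2663
Denominator: √[(175820 − 134689)(242820 − 201601)] = √[41131 × 41219] = 41174.9765
r = -2663 / 41174.9765 ≈ -0.065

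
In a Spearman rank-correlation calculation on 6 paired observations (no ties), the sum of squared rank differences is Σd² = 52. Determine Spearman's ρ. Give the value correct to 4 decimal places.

ρ = 1 − 6Σd² / [n(n²−1)] = 1 − 6×52 / (6×35)
  = 1 − 312/210 = 1 − 1.48571 ≈ -0.4857

-0.4857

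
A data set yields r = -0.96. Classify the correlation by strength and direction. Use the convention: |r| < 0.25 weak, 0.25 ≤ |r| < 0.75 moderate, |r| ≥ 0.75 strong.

r = -0.96 < 0 so the relationship is negative.
|r| = 0.96, which falls in the strong range.

strong negative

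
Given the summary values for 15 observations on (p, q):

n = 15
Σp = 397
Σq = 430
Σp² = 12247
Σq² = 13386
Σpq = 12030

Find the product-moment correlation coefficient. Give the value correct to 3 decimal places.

0.478

r = (nΣpq − ΣpΣq) / √[(nΣp² − (Σp)²)(nΣq² − (Σq)²)]
Numerator: 15×12030 − 397×430 = 9740
Denominator: √[(183705 − 157609)(200790 − 184900)] = √[26096 × 15890] = 20363.3357
r = 9740 / 20363.3357 ≈ 0.478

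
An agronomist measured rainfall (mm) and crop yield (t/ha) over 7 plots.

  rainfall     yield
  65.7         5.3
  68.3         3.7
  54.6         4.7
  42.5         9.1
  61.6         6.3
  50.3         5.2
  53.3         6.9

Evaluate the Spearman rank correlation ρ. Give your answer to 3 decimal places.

-0.607

Rank rainfall: 6, 7, 4, 1, 5, 2, 3
Rank yield: 4, 1, 2, 7, 5, 3, 6
d = rank(rainfall) − rank(yield): 2, 6, 2, -6, 0, -1, -3; Σd² = 90
ρ = 1 − 6Σd² / [n(n²−1)] = 1 − 6×90 / (7×48) = 1 − 540/336 ≈ -0.607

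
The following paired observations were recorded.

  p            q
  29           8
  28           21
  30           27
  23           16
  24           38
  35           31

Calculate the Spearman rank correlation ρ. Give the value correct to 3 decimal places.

Rank p: 4, 3, 5, 1, 2, 6
Rank q: 1, 3, 4, 2, 6, 5
d = rank(p) − rank(q): 3, 0, 1, -1, -4, 1; Σd² = 28
ρ = 1 − 6Σd² / [n(n²−1)] = 1 − 6×28 / (6×35) = 1 − 168/210 ≈ 0.200

0.200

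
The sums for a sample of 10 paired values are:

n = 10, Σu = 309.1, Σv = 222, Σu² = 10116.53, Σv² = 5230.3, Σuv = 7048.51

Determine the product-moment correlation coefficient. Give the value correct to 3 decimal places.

0.453

r = (nΣuv − ΣuΣv) / √[(nΣu² − (Σu)²)(nΣv² − (Σv)²)]
Numerator: 10×7048.51 − 309.1×222 = 1864.9
Denominator: √[(101165.3 − 95542.81)(52303 − 49284)] = √[5622.49 × 3019] = 4119.9875
r = 1864.9 / 4119.9875 ≈ 0.453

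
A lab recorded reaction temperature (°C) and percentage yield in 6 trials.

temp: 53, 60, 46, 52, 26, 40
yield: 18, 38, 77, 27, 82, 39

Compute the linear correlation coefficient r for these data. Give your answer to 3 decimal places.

-0.694

n = 6, Σx = 277, Σy = 281, Σx² = 13505, Σy² = 16671, Σxy = 11872
nΣxy − ΣxΣy = 71232 − 77837 = -6605
nΣx² − (Σx)² = 81030 − 76729 = 4301; nΣy² − (Σy)² = 100026 − 78961 = 21065
r = -6605 / √(4301 × 21065) = -6605 / 9518.4329 ≈ -0.694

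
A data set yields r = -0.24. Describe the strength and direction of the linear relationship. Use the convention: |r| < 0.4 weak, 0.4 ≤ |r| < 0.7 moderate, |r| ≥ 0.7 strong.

r = -0.24 < 0 so the relationship is negative.
|r| = 0.24, which falls in the weak range.

weak negative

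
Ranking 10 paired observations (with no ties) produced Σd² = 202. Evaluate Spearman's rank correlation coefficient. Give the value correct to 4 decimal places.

-0.2242

ρ = 1 − 6Σd² / [n(n²−1)] = 1 − 6×202 / (10×99)
  = 1 − 1212/990 = 1 − 1.22424 ≈ -0.2242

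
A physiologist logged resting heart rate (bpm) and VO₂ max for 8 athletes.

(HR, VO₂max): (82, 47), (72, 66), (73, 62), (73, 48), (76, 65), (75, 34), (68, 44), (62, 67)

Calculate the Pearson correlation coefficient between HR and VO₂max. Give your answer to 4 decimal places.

-0.3426

n = 8, Σx = 581, Σy = 433, Σx² = 42435, Σy² = 24519, Σxy = 31272
nΣxy − ΣxΣy = 250176 − 251573 = -1397
nΣx² − (Σx)² = 339480 − 337561 = 1919; nΣy² − (Σy)² = 196152 − 187489 = 8663
r = -1397 / √(1919 × 8663) = -1397 / 4077.2904 ≈ -0.3426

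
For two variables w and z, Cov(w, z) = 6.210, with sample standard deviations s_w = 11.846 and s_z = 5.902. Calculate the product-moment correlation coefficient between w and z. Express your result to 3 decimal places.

r = Cov(w,z) / (s_w · s_z) = 6.210 / (11.846 × 5.902)
  = 6.210 / 69.9151 ≈ 0.089

0.089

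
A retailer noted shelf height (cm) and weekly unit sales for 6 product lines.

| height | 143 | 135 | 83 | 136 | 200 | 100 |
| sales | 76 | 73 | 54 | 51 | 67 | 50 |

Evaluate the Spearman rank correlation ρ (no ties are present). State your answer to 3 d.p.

0.486

Rank height: 5, 3, 1, 4, 6, 2
Rank sales: 6, 5, 3, 2, 4, 1
d = rank(height) − rank(sales): -1, -2, -2, 2, 2, 1; Σd² = 18
ρ = 1 − 6Σd² / [n(n²−1)] = 1 − 6×18 / (6×35) = 1 − 108/210 ≈ 0.486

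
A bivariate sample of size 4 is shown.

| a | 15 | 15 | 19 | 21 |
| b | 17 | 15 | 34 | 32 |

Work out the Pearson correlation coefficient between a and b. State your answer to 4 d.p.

n = 4, Σa = 70, Σb = 98, Σa² = 1252, Σb² = 2694, Σab = 1798
nΣab − ΣaΣb = 7192 − 6860 = 332
nΣa² − (Σa)² = 5008 − 4900 = 108; nΣb² − (Σb)² = 10776 − 9604 = 1172
r = 332 / √(108 × 1172) = 332 / 355.7752 ≈ 0.9332

0.9332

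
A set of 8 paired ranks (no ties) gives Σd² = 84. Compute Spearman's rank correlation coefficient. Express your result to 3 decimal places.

0.000

ρ = 1 − 6Σd² / [n(n²−1)] = 1 − 6×84 / (8×63)
  = 1 − 504/504 = 1 − 1.0000 ≈ 0.000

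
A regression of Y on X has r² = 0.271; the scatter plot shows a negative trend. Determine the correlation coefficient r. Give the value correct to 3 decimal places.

-0.521

|r| = √0.271 = 0.521
The association is negative, so r = −0.521.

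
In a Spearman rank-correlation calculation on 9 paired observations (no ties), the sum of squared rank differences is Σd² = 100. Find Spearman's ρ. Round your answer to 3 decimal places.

0.167

ρ = 1 − 6Σd² / [n(n²−1)] = 1 − 6×100 / (9×80)
  = 1 − 600/720 = 1 − 0.8333 ≈ 0.167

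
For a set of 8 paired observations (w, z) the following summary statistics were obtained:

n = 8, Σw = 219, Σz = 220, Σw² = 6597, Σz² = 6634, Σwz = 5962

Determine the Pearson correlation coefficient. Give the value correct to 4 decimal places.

-0.1020

r = (nΣwz − ΣwΣz) / √[(nΣw² − (Σw)²)(nΣz² − (Σz)²)]
Numerator: 8×5962 − 219×220 = -484
Denominator: √[(52776 − 47961)(53072 − 48400)] = √[4815 × 4672] = 4742.9611
r = -484 / 4742.9611 ≈ -0.1020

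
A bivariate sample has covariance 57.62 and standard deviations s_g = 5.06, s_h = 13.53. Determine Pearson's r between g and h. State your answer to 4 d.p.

r = Cov(g,h) / (s_g · s_h) = 57.62 / (5.06 × 13.53)
  = 57.62 / 68.4618 ≈ 0.8416

0.8416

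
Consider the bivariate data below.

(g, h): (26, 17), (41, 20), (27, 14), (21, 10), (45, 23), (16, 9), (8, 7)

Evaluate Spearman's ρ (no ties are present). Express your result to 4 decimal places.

0.9643

Rank g: 4, 6, 5, 3, 7, 2, 1
Rank h: 5, 6, 4, 3, 7, 2, 1
d = rank(g) − rank(h): -1, 0, 1, 0, 0, 0, 0; Σd² = 2
ρ = 1 − 6Σd² / [n(n²−1)] = 1 − 6×2 / (7×48) = 1 − 12/336 ≈ 0.9643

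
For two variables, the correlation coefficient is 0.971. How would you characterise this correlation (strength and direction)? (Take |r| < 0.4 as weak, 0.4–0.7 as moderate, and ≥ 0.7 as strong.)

r = 0.971 > 0 so the relationship is positive.
|r| = 0.971, which falls in the strong range.

strong positive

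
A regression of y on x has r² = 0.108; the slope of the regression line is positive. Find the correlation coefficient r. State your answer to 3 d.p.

|r| = √0.108 = 0.329
The association is positive, so r = 0.329.

0.329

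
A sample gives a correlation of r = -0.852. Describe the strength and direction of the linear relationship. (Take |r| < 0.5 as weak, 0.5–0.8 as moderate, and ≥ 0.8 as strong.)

r = -0.852 < 0 so the relationship is negative.
|r| = 0.852, which falls in the strong range.

strong negative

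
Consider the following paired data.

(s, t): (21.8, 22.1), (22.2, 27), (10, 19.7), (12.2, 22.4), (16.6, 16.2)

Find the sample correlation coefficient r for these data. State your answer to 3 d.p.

n = 5, Σs = 82.8, Σt = 107.4, Σs² = 1492.48, Σt² = 2369.7, Σst = 1820.38
nΣst − ΣsΣt = 9101.9 − 8892.72 = 209.18
nΣs² − (Σs)² = 7462.4 − 6855.84 = 606.56; nΣt² − (Σt)² = 11848.5 − 11534.76 = 313.74
r = 209.18 / √(606.56 × 313.74) = 209.18 / 436.2363 ≈ 0.480

0.480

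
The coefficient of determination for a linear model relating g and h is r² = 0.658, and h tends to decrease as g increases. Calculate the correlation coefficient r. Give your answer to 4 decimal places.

|r| = √0.658 = 0.8112
The association is negative, so r = −0.8112.

-0.8112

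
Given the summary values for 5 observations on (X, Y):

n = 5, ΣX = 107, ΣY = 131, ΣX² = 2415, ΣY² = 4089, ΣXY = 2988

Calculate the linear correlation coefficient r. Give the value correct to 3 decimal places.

0.644

r = (nΣXY − ΣXΣY) / √[(nΣX² − (ΣX)²)(nΣY² − (ΣY)²)]
Numerator: 5×2988 − 107×131 = 923
Denominator: √[(12075 − 11449)(20445 − 17161)] = √[626 × 3284] = 1433.8005
r = 923 / 1433.8005 ≈ 0.644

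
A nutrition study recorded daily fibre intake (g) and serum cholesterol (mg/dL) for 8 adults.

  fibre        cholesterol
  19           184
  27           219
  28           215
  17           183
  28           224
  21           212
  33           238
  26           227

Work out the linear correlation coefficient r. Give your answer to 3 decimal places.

n = 8, Σx = 199, Σy = 1702, Σx² = 5153, Σy² = 364824, Σxy = 43020
nΣxy − ΣxΣy = 344160 − 338698 = 5462
nΣx² − (Σx)² = 41224 − 39601 = 1623; nΣy² − (Σy)² = 2918592 − 2896804 = 21788
r = 5462 / √(1623 × 21788) = 5462 / 5946.5893 ≈ 0.919

0.919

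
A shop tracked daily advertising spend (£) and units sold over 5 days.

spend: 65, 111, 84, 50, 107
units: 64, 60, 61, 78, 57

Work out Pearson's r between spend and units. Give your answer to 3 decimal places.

-0.861

n = 5, Σx = 417, Σy = 320, Σx² = 37551, Σy² = 20750, Σxy = 25943
nΣxy − ΣxΣy = 129715 − 133440 = -3725
nΣx² − (Σx)² = 187755 − 173889 = 13866; nΣy² − (Σy)² = 103750 − 102400 = 1350
r = -3725 / √(13866 × 1350) = -3725 / 4326.5575 ≈ -0.861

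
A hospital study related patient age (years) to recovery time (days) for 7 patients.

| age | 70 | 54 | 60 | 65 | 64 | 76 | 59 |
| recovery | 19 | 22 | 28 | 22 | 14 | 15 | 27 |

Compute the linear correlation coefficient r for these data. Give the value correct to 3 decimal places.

n = 7, Σx = 448, Σy = 147, Σx² = 28994, Σy² = 3263, Σxy = 9257
nΣxy − ΣxΣy = 64799 − 65856 = -1057
nΣx² − (Σx)² = 202958 − 200704 = 2254; nΣy² − (Σy)² = 22841 − 21609 = 1232
r = -1057 / √(2254 × 1232) = -1057 / 1666.4117 ≈ -0.634

-0.634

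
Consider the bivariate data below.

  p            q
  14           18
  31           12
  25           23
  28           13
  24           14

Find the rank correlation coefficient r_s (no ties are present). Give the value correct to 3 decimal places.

-0.700

Rank p: 1, 5, 3, 4, 2
Rank q: 4, 1, 5, 2, 3
d = rank(p) − rank(q): -3, 4, -2, 2, -1; Σd² = 34
ρ = 1 − 6Σd² / [n(n²−1)] = 1 − 6×34 / (5×24) = 1 − 204/120 ≈ -0.700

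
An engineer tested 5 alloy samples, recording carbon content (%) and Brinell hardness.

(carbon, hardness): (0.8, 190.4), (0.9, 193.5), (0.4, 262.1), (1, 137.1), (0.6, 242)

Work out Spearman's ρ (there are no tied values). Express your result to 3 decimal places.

Rank carbon: 3, 4, 1, 5, 2
Rank hardness: 2, 3, 5, 1, 4
d = rank(carbon) − rank(hardness): 1, 1, -4, 4, -2; Σd² = 38
ρ = 1 − 6Σd² / [n(n²−1)] = 1 − 6×38 / (5×24) = 1 − 228/120 ≈ -0.900

-0.900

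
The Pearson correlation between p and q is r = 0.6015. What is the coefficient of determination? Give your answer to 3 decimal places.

r² = (0.6015)² = 0.362

0.362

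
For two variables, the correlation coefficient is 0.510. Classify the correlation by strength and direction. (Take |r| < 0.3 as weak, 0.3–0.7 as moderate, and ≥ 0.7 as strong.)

moderate positive

r = 0.510 > 0 so the relationship is positive.
|r| = 0.510, which falls in the moderate range.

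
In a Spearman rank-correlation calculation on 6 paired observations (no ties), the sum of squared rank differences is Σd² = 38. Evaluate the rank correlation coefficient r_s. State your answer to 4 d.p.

ρ = 1 − 6Σd² / [n(n²−1)] = 1 − 6×38 / (6×35)
  = 1 − 228/210 = 1 − 1.08571 ≈ -0.0857

-0.0857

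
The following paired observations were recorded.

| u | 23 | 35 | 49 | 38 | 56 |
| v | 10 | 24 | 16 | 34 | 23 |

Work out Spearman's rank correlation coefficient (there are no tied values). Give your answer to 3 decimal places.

Rank u: 1, 2, 4, 3, 5
Rank v: 1, 4, 2, 5, 3
d = rank(u) − rank(v): 0, -2, 2, -2, 2; Σd² = 16
ρ = 1 − 6Σd² / [n(n²−1)] = 1 − 6×16 / (5×24) = 1 − 96/120 ≈ 0.200

0.200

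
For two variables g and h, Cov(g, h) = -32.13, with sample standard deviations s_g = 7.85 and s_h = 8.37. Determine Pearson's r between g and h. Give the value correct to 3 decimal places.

r = Cov(g,h) / (s_g · s_h) = -32.13 / (7.85 × 8.37)
  = -32.13 / 65.7045 ≈ -0.489

-0.489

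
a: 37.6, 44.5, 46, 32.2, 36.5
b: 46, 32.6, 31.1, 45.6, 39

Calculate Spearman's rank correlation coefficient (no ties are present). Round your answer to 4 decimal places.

-0.7000

Rank a: 3, 4, 5, 1, 2
Rank b: 5, 2, 1, 4, 3
d = rank(a) − rank(b): -2, 2, 4, -3, -1; Σd² = 34
ρ = 1 − 6Σd² / [n(n²−1)] = 1 − 6×34 / (5×24) = 1 − 204/120 ≈ -0.7000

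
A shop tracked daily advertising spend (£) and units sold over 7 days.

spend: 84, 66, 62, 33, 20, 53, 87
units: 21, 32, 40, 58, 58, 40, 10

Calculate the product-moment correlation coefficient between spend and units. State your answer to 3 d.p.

-0.966

n = 7, Σx = 405, Σy = 259, Σx² = 27123, Σy² = 11493, Σxy = 12420
nΣxy − ΣxΣy = 86940 − 104895 = -17955
nΣx² − (Σx)² = 189861 − 164025 = 25836; nΣy² − (Σy)² = 80451 − 67081 = 13370
r = -17955 / √(25836 × 13370) = -17955 / 18585.6751 ≈ -0.966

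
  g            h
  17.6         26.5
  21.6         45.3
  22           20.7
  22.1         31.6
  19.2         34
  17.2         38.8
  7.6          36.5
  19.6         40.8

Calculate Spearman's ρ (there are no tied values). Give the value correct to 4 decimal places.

-0.2143

Rank g: 3, 6, 7, 8, 4, 2, 1, 5
Rank h: 2, 8, 1, 3, 4, 6, 5, 7
d = rank(g) − rank(h): 1, -2, 6, 5, 0, -4, -4, -2; Σd² = 102
ρ = 1 − 6Σd² / [n(n²−1)] = 1 − 6×102 / (8×63) = 1 − 612/504 ≈ -0.2143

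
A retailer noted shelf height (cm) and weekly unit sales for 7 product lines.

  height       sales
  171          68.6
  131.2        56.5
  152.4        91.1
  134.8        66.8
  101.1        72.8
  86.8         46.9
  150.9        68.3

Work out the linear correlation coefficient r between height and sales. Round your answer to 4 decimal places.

n = 7, Σx = 928.2, Σy = 471, Σx² = 128377.5, Σy² = 32824, Σxy = 63769.15
nΣxy − ΣxΣy = 446384.05 − 437182.2 = 9201.85
nΣx² − (Σx)² = 898642.5 − 861555.24 = 37087.26; nΣy² − (Σy)² = 229768 − 221841 = 7927
r = 9201.85 / √(37087.26 × 7927) = 9201.85 / 17146.1573 ≈ 0.5367

0.5367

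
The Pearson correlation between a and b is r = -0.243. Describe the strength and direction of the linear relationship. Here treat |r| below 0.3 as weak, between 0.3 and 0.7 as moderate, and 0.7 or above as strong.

r = -0.243 < 0 so the relationship is negative.
|r| = 0.243, which falls in the weak range.

weak negative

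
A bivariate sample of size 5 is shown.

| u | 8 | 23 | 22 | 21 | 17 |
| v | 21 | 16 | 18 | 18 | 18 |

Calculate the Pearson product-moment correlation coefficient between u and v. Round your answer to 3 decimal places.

-0.915

n = 5, Σu = 91, Σv = 91, Σu² = 1807, Σv² = 1669, Σuv = 1616
nΣuv − ΣuΣv = 8080 − 8281 = -201
nΣu² − (Σu)² = 9035 − 8281 = 754; nΣv² − (Σv)² = 8345 − 8281 = 64
r = -201 / √(754 × 64) = -201 / 219.6725 ≈ -0.915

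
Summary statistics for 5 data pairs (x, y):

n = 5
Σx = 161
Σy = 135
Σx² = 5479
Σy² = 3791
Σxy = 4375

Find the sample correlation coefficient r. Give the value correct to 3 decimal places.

r = (nΣxy − ΣxΣy) / √[(nΣx² − (Σx)²)(nΣy² − (Σy)²)]
Numerator: 5×4375 − 161×135 = 140
Denominator: √[(27395 − 25921)(18955 − 18225)] = √[1474 × 730] = 1037.3138
r = 140 / 1037.3138 ≈ 0.135

0.135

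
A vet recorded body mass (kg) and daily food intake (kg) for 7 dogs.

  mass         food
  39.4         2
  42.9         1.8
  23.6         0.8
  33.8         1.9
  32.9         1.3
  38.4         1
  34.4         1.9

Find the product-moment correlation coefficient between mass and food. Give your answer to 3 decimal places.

0.581

n = 7, Σx = 245.4, Σy = 10.7, Σx² = 8832.5, Σy² = 17.79, Σxy = 385.65
nΣxy − ΣxΣy = 2699.55 − 2625.78 = 73.77
nΣx² − (Σx)² = 61827.5 − 60221.16 = 1606.34; nΣy² − (Σy)² = 124.53 − 114.49 = 10.04
r = 73.77 / √(1606.34 × 10.04) = 73.77 / 126.9947 ≈ 0.581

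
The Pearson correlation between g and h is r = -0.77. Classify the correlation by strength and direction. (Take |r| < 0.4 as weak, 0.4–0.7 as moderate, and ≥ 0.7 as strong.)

r = -0.77 < 0 so the relationship is negative.
|r| = 0.77, which falls in the strong range.

strong negative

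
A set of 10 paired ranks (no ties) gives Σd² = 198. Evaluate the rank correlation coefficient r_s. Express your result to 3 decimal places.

-0.200

ρ = 1 − 6Σd² / [n(n²−1)] = 1 − 6×198 / (10×99)
  = 1 − 1188/990 = 1 − 1.2000 ≈ -0.200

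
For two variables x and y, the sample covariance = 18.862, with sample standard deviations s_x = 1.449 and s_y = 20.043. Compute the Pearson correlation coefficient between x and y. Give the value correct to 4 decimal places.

0.6495

r = Cov(x,y) / (s_x · s_y) = 18.862 / (1.449 × 20.043)
  = 18.862 / 29.0423 ≈ 0.6495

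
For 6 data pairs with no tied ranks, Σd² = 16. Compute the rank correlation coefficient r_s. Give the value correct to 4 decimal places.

0.5429

ρ = 1 − 6Σd² / [n(n²−1)] = 1 − 6×16 / (6×35)
  = 1 − 96/210 = 1 − 0.45714 ≈ 0.5429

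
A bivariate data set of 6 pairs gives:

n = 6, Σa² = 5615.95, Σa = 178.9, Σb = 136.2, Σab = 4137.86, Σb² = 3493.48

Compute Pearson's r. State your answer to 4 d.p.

r = (nΣab − ΣaΣb) / √[(nΣa² − (Σa)²)(nΣb² − (Σb)²)]
Numerator: 6×4137.86 − 178.9×136.2 = 460.98
Denominator: √[(33695.7 − 32005.21)(20960.88 − 18550.44)] = √[1690.49 × 2410.44] = 2018.6195
r = 460.98 / 2018.6195 ≈ 0.2284

0.2284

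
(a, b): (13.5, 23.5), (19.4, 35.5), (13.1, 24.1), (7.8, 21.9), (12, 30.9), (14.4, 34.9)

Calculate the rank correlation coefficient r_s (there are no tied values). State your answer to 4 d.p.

Rank a: 4, 6, 3, 1, 2, 5
Rank b: 2, 6, 3, 1, 4, 5
d = rank(a) − rank(b): 2, 0, 0, 0, -2, 0; Σd² = 8
ρ = 1 − 6Σd² / [n(n²−1)] = 1 − 6×8 / (6×35) = 1 − 48/210 ≈ 0.7714

0.7714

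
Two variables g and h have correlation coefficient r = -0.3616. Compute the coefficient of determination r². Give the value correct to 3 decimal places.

0.131

r² = (-0.3616)² = 0.131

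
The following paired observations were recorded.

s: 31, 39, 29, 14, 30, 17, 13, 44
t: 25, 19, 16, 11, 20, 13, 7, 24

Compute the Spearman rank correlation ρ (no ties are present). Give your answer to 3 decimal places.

Rank s: 6, 7, 4, 2, 5, 3, 1, 8
Rank t: 8, 5, 4, 2, 6, 3, 1, 7
d = rank(s) − rank(t): -2, 2, 0, 0, -1, 0, 0, 1; Σd² = 10
ρ = 1 − 6Σd² / [n(n²−1)] = 1 − 6×10 / (8×63) = 1 − 60/504 ≈ 0.881

0.881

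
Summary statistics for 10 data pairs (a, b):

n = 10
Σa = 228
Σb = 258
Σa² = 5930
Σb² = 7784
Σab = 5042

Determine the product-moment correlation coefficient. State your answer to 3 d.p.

-0.925

r = (nΣab − ΣaΣb) / √[(nΣa² − (Σa)²)(nΣb² − (Σb)²)]
Numerator: 10×5042 − 228×258 = -8404
Denominator: √[(59300 − 51984)(77840 − 66564)] = √[7316 × 11276] = 9082.6877
r = -8404 / 9082.6877 ≈ -0.925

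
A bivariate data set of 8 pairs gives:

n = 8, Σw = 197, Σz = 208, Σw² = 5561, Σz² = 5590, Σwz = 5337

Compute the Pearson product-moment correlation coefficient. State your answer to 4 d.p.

0.5982

r = (nΣwz − ΣwΣz) / √[(nΣw² − (Σw)²)(nΣz² − (Σz)²)]
Numerator: 8×5337 − 197×208 = 1720
Denominator: √[(44488 − 38809)(44720 − 43264)] = √[5679 × 1456] = 2875.5215
r = 1720 / 2875.5215 ≈ 0.5982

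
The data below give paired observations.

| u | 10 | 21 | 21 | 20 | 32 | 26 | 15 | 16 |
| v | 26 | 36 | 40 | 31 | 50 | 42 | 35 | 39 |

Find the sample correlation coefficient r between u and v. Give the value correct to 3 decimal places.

n = 8, Σu = 161, Σv = 299, Σu² = 3563, Σv² = 11543, Σuv = 6317
nΣuv − ΣuΣv = 50536 − 48139 = 2397
nΣu² − (Σu)² = 28504 − 25921 = 2583; nΣv² − (Σv)² = 92344 − 89401 = 2943
r = 2397 / √(2583 × 2943) = 2397 / 2757.1306 ≈ 0.869

0.869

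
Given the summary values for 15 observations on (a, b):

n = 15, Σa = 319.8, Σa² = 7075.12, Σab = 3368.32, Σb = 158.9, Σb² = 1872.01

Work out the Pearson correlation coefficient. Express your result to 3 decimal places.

r = (nΣab − ΣaΣb) / √[(nΣa² − (Σa)²)(nΣb² − (Σb)²)]
Numerator: 15×3368.32 − 319.8×158.9 = -291.42
Denominator: √[(106126.8 − 102272.04)(28080.15 − 25249.21)] = √[3854.76 × 2830.94] = 3303.4216
r = -291.42 / 3303.4216 ≈ -0.088

-0.088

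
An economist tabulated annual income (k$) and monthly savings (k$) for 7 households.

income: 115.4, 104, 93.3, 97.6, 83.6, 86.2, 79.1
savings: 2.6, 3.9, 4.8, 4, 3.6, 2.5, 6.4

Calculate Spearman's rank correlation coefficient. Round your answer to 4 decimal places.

Rank income: 7, 6, 4, 5, 2, 3, 1
Rank savings: 2, 4, 6, 5, 3, 1, 7
d = rank(income) − rank(savings): 5, 2, -2, 0, -1, 2, -6; Σd² = 74
ρ = 1 − 6Σd² / [n(n²−1)] = 1 − 6×74 / (7×48) = 1 − 444/336 ≈ -0.3214

-0.3214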